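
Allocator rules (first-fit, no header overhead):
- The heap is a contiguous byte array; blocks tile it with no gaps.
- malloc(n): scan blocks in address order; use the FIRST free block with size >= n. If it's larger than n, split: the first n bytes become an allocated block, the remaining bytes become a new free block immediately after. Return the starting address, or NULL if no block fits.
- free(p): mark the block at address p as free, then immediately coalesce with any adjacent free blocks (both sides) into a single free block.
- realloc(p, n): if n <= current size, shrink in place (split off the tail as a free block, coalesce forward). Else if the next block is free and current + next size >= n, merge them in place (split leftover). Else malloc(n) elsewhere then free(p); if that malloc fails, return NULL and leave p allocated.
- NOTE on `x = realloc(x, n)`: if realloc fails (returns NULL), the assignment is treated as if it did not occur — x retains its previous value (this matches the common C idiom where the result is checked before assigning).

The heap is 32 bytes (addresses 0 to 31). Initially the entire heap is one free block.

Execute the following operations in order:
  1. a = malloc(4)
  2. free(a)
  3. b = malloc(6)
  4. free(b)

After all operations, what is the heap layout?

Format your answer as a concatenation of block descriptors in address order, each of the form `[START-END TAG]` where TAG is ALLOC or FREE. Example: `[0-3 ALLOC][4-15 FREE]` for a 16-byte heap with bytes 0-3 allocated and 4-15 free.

Op 1: a = malloc(4) -> a = 0; heap: [0-3 ALLOC][4-31 FREE]
Op 2: free(a) -> (freed a); heap: [0-31 FREE]
Op 3: b = malloc(6) -> b = 0; heap: [0-5 ALLOC][6-31 FREE]
Op 4: free(b) -> (freed b); heap: [0-31 FREE]

Answer: [0-31 FREE]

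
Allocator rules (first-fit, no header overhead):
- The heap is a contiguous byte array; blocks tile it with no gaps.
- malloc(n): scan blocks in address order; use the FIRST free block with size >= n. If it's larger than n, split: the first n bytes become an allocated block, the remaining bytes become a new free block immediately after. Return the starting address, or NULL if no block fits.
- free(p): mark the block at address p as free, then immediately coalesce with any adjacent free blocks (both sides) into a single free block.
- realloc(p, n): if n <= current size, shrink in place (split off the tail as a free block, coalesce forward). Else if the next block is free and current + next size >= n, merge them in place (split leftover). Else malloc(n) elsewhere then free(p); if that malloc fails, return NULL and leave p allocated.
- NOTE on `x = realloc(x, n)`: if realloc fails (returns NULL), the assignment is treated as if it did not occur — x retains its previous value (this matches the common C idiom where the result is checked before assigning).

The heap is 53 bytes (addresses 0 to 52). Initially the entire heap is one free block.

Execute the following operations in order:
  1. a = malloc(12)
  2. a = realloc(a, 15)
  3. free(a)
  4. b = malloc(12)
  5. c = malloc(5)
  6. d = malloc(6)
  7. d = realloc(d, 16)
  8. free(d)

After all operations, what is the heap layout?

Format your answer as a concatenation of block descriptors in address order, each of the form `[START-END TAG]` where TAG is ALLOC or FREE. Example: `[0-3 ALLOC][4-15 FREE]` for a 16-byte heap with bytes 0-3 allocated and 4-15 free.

Answer: [0-11 ALLOC][12-16 ALLOC][17-52 FREE]

Derivation:
Op 1: a = malloc(12) -> a = 0; heap: [0-11 ALLOC][12-52 FREE]
Op 2: a = realloc(a, 15) -> a = 0; heap: [0-14 ALLOC][15-52 FREE]
Op 3: free(a) -> (freed a); heap: [0-52 FREE]
Op 4: b = malloc(12) -> b = 0; heap: [0-11 ALLOC][12-52 FREE]
Op 5: c = malloc(5) -> c = 12; heap: [0-11 ALLOC][12-16 ALLOC][17-52 FREE]
Op 6: d = malloc(6) -> d = 17; heap: [0-11 ALLOC][12-16 ALLOC][17-22 ALLOC][23-52 FREE]
Op 7: d = realloc(d, 16) -> d = 17; heap: [0-11 ALLOC][12-16 ALLOC][17-32 ALLOC][33-52 FREE]
Op 8: free(d) -> (freed d); heap: [0-11 ALLOC][12-16 ALLOC][17-52 FREE]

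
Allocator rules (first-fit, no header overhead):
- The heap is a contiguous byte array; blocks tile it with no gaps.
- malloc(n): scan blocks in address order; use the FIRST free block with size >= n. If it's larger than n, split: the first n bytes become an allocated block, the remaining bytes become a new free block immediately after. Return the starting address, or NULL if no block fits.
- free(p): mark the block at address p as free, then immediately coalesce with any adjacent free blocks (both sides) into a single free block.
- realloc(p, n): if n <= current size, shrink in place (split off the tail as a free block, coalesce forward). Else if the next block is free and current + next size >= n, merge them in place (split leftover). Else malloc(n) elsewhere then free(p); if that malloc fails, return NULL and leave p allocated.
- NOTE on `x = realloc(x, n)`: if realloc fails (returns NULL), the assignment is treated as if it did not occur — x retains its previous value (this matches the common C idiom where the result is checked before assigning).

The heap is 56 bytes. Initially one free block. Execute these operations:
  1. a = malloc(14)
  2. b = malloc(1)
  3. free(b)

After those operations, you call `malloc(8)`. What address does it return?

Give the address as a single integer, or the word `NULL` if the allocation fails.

Op 1: a = malloc(14) -> a = 0; heap: [0-13 ALLOC][14-55 FREE]
Op 2: b = malloc(1) -> b = 14; heap: [0-13 ALLOC][14-14 ALLOC][15-55 FREE]
Op 3: free(b) -> (freed b); heap: [0-13 ALLOC][14-55 FREE]
malloc(8): first-fit scan over [0-13 ALLOC][14-55 FREE] -> 14

Answer: 14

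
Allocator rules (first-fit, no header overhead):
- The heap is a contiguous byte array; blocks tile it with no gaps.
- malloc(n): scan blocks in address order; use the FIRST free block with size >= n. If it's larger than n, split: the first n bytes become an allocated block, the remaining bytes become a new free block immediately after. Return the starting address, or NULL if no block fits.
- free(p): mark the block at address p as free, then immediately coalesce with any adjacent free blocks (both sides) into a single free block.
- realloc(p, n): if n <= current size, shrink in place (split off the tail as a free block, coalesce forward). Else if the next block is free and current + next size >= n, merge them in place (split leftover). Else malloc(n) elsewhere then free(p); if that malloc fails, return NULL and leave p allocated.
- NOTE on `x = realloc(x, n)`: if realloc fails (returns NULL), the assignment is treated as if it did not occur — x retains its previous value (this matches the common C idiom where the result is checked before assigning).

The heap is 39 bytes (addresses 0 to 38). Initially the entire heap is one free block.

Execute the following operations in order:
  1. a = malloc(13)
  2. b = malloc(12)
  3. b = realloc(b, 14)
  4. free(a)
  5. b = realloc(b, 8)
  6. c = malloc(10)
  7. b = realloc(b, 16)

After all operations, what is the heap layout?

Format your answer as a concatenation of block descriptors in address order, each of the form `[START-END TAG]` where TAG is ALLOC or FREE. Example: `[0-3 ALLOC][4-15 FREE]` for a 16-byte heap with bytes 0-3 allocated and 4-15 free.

Answer: [0-9 ALLOC][10-12 FREE][13-28 ALLOC][29-38 FREE]

Derivation:
Op 1: a = malloc(13) -> a = 0; heap: [0-12 ALLOC][13-38 FREE]
Op 2: b = malloc(12) -> b = 13; heap: [0-12 ALLOC][13-24 ALLOC][25-38 FREE]
Op 3: b = realloc(b, 14) -> b = 13; heap: [0-12 ALLOC][13-26 ALLOC][27-38 FREE]
Op 4: free(a) -> (freed a); heap: [0-12 FREE][13-26 ALLOC][27-38 FREE]
Op 5: b = realloc(b, 8) -> b = 13; heap: [0-12 FREE][13-20 ALLOC][21-38 FREE]
Op 6: c = malloc(10) -> c = 0; heap: [0-9 ALLOC][10-12 FREE][13-20 ALLOC][21-38 FREE]
Op 7: b = realloc(b, 16) -> b = 13; heap: [0-9 ALLOC][10-12 FREE][13-28 ALLOC][29-38 FREE]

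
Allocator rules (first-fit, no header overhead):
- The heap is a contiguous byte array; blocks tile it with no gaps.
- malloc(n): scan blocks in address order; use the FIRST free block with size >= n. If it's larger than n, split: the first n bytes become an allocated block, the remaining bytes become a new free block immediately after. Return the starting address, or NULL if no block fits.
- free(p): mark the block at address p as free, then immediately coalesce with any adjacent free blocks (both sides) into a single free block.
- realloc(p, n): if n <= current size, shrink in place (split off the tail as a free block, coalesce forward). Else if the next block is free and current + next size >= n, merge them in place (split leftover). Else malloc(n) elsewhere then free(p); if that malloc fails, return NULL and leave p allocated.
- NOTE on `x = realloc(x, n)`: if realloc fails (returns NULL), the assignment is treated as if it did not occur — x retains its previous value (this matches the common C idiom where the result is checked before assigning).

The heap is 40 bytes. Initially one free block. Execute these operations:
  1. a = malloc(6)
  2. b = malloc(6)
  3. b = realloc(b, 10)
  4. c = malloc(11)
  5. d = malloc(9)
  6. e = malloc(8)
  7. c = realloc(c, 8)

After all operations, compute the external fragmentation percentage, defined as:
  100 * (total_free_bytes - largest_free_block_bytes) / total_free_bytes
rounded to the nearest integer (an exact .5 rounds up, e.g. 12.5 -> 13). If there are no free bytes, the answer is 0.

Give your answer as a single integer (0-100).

Answer: 43

Derivation:
Op 1: a = malloc(6) -> a = 0; heap: [0-5 ALLOC][6-39 FREE]
Op 2: b = malloc(6) -> b = 6; heap: [0-5 ALLOC][6-11 ALLOC][12-39 FREE]
Op 3: b = realloc(b, 10) -> b = 6; heap: [0-5 ALLOC][6-15 ALLOC][16-39 FREE]
Op 4: c = malloc(11) -> c = 16; heap: [0-5 ALLOC][6-15 ALLOC][16-26 ALLOC][27-39 FREE]
Op 5: d = malloc(9) -> d = 27; heap: [0-5 ALLOC][6-15 ALLOC][16-26 ALLOC][27-35 ALLOC][36-39 FREE]
Op 6: e = malloc(8) -> e = NULL; heap: [0-5 ALLOC][6-15 ALLOC][16-26 ALLOC][27-35 ALLOC][36-39 FREE]
Op 7: c = realloc(c, 8) -> c = 16; heap: [0-5 ALLOC][6-15 ALLOC][16-23 ALLOC][24-26 FREE][27-35 ALLOC][36-39 FREE]
Free blocks: [3 4] total_free=7 largest=4 -> 100*(7-4)/7 = 300/7 ≈ 42.857 -> rounds to 43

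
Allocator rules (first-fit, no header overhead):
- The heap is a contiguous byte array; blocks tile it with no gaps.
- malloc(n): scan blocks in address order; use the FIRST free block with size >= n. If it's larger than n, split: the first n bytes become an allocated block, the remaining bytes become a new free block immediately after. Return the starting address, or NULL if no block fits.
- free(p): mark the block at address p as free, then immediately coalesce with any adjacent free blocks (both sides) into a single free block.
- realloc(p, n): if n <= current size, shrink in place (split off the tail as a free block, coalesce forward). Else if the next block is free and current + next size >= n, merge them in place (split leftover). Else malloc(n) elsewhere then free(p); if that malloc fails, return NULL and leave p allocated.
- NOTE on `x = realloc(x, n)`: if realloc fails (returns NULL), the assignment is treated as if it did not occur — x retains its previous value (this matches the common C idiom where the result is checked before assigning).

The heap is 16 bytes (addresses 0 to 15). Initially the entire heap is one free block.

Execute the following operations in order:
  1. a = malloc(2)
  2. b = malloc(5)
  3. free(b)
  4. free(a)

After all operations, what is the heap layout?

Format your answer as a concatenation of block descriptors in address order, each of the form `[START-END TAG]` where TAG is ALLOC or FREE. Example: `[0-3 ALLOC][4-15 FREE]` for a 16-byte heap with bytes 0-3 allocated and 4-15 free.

Op 1: a = malloc(2) -> a = 0; heap: [0-1 ALLOC][2-15 FREE]
Op 2: b = malloc(5) -> b = 2; heap: [0-1 ALLOC][2-6 ALLOC][7-15 FREE]
Op 3: free(b) -> (freed b); heap: [0-1 ALLOC][2-15 FREE]
Op 4: free(a) -> (freed a); heap: [0-15 FREE]

Answer: [0-15 FREE]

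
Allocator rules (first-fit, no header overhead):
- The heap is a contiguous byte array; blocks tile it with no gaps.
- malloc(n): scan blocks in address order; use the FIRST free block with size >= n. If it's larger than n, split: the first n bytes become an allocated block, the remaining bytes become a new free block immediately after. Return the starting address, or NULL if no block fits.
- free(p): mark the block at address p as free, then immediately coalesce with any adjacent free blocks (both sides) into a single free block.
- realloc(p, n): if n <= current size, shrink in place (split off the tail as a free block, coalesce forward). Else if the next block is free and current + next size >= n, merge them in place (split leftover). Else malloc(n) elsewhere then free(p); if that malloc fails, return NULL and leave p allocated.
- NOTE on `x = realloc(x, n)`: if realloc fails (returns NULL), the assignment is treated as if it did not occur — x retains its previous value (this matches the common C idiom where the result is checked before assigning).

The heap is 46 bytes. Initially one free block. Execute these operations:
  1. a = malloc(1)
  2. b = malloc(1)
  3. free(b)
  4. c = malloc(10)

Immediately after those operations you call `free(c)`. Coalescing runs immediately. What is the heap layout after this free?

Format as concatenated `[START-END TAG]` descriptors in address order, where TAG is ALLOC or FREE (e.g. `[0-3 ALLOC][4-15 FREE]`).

Op 1: a = malloc(1) -> a = 0; heap: [0-0 ALLOC][1-45 FREE]
Op 2: b = malloc(1) -> b = 1; heap: [0-0 ALLOC][1-1 ALLOC][2-45 FREE]
Op 3: free(b) -> (freed b); heap: [0-0 ALLOC][1-45 FREE]
Op 4: c = malloc(10) -> c = 1; heap: [0-0 ALLOC][1-10 ALLOC][11-45 FREE]
free(c): c = 1 -> block [1-10 ALLOC]; mark free, coalesce with adjacent free neighbors -> [0-0 ALLOC][1-45 FREE]

Answer: [0-0 ALLOC][1-45 FREE]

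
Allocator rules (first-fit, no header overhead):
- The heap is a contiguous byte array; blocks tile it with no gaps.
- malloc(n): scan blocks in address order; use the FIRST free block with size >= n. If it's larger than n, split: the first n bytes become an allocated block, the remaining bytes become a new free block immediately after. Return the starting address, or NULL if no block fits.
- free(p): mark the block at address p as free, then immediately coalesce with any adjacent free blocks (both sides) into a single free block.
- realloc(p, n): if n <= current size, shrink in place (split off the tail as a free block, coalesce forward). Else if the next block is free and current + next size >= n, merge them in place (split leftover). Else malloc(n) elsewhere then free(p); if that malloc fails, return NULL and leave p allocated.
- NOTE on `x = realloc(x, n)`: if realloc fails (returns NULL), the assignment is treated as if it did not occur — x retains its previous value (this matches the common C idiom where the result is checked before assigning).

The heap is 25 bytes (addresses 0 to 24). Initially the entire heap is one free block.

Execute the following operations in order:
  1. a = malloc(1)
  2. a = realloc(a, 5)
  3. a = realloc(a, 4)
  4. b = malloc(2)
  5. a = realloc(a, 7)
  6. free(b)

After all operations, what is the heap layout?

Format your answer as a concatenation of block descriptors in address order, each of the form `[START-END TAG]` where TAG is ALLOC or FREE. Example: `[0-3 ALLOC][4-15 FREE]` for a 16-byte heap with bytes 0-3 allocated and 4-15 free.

Op 1: a = malloc(1) -> a = 0; heap: [0-0 ALLOC][1-24 FREE]
Op 2: a = realloc(a, 5) -> a = 0; heap: [0-4 ALLOC][5-24 FREE]
Op 3: a = realloc(a, 4) -> a = 0; heap: [0-3 ALLOC][4-24 FREE]
Op 4: b = malloc(2) -> b = 4; heap: [0-3 ALLOC][4-5 ALLOC][6-24 FREE]
Op 5: a = realloc(a, 7) -> a = 6; heap: [0-3 FREE][4-5 ALLOC][6-12 ALLOC][13-24 FREE]
Op 6: free(b) -> (freed b); heap: [0-5 FREE][6-12 ALLOC][13-24 FREE]

Answer: [0-5 FREE][6-12 ALLOC][13-24 FREE]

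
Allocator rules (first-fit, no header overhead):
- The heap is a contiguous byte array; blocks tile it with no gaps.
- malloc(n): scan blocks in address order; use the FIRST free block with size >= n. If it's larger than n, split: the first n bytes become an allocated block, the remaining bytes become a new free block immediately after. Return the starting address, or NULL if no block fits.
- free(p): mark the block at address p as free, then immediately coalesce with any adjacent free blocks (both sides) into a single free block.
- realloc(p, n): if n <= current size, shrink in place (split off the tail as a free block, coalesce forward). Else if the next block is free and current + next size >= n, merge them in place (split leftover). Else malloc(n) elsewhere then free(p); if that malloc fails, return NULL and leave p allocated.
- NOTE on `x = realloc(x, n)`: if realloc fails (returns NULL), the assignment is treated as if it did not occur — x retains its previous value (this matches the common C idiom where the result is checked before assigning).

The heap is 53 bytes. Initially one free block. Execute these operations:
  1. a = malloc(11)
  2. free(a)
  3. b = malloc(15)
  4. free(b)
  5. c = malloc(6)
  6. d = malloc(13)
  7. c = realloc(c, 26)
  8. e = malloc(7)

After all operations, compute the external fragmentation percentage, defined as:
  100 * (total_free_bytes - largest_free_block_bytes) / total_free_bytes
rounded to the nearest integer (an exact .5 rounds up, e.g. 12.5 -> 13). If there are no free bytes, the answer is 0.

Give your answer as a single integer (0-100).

Answer: 14

Derivation:
Op 1: a = malloc(11) -> a = 0; heap: [0-10 ALLOC][11-52 FREE]
Op 2: free(a) -> (freed a); heap: [0-52 FREE]
Op 3: b = malloc(15) -> b = 0; heap: [0-14 ALLOC][15-52 FREE]
Op 4: free(b) -> (freed b); heap: [0-52 FREE]
Op 5: c = malloc(6) -> c = 0; heap: [0-5 ALLOC][6-52 FREE]
Op 6: d = malloc(13) -> d = 6; heap: [0-5 ALLOC][6-18 ALLOC][19-52 FREE]
Op 7: c = realloc(c, 26) -> c = 19; heap: [0-5 FREE][6-18 ALLOC][19-44 ALLOC][45-52 FREE]
Op 8: e = malloc(7) -> e = 45; heap: [0-5 FREE][6-18 ALLOC][19-44 ALLOC][45-51 ALLOC][52-52 FREE]
Free blocks: [6 1] total_free=7 largest=6 -> 100*(7-6)/7 = 100/7 ≈ 14.286 -> rounds to 14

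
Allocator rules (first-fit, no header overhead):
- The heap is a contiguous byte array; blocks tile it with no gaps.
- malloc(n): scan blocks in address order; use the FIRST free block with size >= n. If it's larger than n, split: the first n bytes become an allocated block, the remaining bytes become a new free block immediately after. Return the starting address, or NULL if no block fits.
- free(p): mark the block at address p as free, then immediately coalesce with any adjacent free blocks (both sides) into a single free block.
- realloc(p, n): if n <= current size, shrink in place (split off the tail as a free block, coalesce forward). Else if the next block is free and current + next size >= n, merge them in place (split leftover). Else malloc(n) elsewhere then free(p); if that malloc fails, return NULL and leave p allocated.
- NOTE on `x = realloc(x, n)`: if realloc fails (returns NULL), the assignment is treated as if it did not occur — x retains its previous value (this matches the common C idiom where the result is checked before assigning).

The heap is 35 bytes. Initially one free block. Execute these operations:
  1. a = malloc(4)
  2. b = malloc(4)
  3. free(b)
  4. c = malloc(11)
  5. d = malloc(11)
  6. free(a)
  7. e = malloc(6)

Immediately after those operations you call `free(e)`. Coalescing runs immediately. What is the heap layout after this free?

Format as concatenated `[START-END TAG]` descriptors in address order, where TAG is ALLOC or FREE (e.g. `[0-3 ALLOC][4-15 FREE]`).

Op 1: a = malloc(4) -> a = 0; heap: [0-3 ALLOC][4-34 FREE]
Op 2: b = malloc(4) -> b = 4; heap: [0-3 ALLOC][4-7 ALLOC][8-34 FREE]
Op 3: free(b) -> (freed b); heap: [0-3 ALLOC][4-34 FREE]
Op 4: c = malloc(11) -> c = 4; heap: [0-3 ALLOC][4-14 ALLOC][15-34 FREE]
Op 5: d = malloc(11) -> d = 15; heap: [0-3 ALLOC][4-14 ALLOC][15-25 ALLOC][26-34 FREE]
Op 6: free(a) -> (freed a); heap: [0-3 FREE][4-14 ALLOC][15-25 ALLOC][26-34 FREE]
Op 7: e = malloc(6) -> e = 26; heap: [0-3 FREE][4-14 ALLOC][15-25 ALLOC][26-31 ALLOC][32-34 FREE]
free(e): e = 26 -> block [26-31 ALLOC]; mark free, coalesce with adjacent free neighbors -> [0-3 FREE][4-14 ALLOC][15-25 ALLOC][26-34 FREE]

Answer: [0-3 FREE][4-14 ALLOC][15-25 ALLOC][26-34 FREE]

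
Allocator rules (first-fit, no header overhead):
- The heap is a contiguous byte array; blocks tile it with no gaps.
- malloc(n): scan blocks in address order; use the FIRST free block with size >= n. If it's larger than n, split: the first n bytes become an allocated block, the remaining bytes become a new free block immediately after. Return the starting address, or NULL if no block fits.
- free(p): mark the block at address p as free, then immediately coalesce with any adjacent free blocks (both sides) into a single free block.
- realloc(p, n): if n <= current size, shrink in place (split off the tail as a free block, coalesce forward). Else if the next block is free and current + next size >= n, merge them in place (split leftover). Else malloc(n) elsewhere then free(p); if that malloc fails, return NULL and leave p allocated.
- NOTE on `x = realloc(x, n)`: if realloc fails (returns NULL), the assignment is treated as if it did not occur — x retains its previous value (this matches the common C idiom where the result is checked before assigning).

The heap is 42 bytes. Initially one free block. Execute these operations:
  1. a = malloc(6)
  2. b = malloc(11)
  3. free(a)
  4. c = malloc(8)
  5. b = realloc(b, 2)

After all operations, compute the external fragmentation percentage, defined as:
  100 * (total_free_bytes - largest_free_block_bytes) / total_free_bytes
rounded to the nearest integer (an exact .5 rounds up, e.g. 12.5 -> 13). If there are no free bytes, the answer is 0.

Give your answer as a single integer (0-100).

Op 1: a = malloc(6) -> a = 0; heap: [0-5 ALLOC][6-41 FREE]
Op 2: b = malloc(11) -> b = 6; heap: [0-5 ALLOC][6-16 ALLOC][17-41 FREE]
Op 3: free(a) -> (freed a); heap: [0-5 FREE][6-16 ALLOC][17-41 FREE]
Op 4: c = malloc(8) -> c = 17; heap: [0-5 FREE][6-16 ALLOC][17-24 ALLOC][25-41 FREE]
Op 5: b = realloc(b, 2) -> b = 6; heap: [0-5 FREE][6-7 ALLOC][8-16 FREE][17-24 ALLOC][25-41 FREE]
Free blocks: [6 9 17] total_free=32 largest=17 -> 100*(32-17)/32 = 1500/32 = 46.875 -> rounds to 47

Answer: 47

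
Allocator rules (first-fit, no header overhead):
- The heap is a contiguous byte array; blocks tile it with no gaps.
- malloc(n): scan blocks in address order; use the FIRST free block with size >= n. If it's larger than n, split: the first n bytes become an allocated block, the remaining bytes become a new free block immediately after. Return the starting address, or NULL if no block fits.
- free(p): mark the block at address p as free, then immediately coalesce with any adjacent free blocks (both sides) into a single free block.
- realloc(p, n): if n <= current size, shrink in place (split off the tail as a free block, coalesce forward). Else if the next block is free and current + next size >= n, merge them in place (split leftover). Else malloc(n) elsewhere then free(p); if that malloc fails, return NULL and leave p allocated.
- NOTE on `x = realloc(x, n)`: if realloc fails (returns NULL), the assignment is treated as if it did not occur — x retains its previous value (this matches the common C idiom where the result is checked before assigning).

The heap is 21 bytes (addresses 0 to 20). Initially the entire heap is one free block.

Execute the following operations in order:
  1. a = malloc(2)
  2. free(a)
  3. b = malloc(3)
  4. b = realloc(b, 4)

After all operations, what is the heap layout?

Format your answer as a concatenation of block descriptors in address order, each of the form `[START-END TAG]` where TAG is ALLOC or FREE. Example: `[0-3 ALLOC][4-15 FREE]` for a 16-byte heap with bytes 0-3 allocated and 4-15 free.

Answer: [0-3 ALLOC][4-20 FREE]

Derivation:
Op 1: a = malloc(2) -> a = 0; heap: [0-1 ALLOC][2-20 FREE]
Op 2: free(a) -> (freed a); heap: [0-20 FREE]
Op 3: b = malloc(3) -> b = 0; heap: [0-2 ALLOC][3-20 FREE]
Op 4: b = realloc(b, 4) -> b = 0; heap: [0-3 ALLOC][4-20 FREE]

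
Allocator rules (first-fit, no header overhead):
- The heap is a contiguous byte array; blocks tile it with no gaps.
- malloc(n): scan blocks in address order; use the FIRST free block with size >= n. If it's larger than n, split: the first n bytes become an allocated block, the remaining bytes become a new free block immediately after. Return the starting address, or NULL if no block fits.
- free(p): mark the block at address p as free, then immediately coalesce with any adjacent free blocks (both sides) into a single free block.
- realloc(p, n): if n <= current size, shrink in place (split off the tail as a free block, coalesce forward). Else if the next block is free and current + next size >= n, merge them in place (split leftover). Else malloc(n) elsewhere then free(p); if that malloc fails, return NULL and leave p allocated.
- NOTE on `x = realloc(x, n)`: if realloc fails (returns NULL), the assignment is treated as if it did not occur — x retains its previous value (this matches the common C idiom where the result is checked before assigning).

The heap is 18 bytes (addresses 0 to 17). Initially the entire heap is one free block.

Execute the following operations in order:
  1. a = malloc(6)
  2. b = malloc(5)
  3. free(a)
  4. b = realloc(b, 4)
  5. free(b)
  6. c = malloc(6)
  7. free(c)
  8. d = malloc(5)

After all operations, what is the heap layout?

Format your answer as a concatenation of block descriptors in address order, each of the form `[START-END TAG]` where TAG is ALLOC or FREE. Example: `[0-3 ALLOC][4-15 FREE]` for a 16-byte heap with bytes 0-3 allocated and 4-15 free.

Op 1: a = malloc(6) -> a = 0; heap: [0-5 ALLOC][6-17 FREE]
Op 2: b = malloc(5) -> b = 6; heap: [0-5 ALLOC][6-10 ALLOC][11-17 FREE]
Op 3: free(a) -> (freed a); heap: [0-5 FREE][6-10 ALLOC][11-17 FREE]
Op 4: b = realloc(b, 4) -> b = 6; heap: [0-5 FREE][6-9 ALLOC][10-17 FREE]
Op 5: free(b) -> (freed b); heap: [0-17 FREE]
Op 6: c = malloc(6) -> c = 0; heap: [0-5 ALLOC][6-17 FREE]
Op 7: free(c) -> (freed c); heap: [0-17 FREE]
Op 8: d = malloc(5) -> d = 0; heap: [0-4 ALLOC][5-17 FREE]

Answer: [0-4 ALLOC][5-17 FREE]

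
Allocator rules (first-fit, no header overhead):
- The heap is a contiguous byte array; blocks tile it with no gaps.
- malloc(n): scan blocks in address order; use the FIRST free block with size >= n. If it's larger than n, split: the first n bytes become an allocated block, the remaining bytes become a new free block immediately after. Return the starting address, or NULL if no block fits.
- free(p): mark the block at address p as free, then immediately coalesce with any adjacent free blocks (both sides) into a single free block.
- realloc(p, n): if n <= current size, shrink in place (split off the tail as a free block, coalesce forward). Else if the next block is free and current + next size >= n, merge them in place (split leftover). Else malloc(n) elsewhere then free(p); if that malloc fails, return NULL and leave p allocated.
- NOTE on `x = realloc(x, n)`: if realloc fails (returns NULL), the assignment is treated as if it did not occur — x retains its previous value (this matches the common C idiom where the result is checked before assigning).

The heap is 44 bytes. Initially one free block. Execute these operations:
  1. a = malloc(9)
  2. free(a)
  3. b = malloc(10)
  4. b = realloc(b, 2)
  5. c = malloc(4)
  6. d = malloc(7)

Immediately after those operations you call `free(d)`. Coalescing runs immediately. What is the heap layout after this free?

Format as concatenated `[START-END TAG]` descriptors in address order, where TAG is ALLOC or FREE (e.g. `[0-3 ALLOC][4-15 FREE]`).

Answer: [0-1 ALLOC][2-5 ALLOC][6-43 FREE]

Derivation:
Op 1: a = malloc(9) -> a = 0; heap: [0-8 ALLOC][9-43 FREE]
Op 2: free(a) -> (freed a); heap: [0-43 FREE]
Op 3: b = malloc(10) -> b = 0; heap: [0-9 ALLOC][10-43 FREE]
Op 4: b = realloc(b, 2) -> b = 0; heap: [0-1 ALLOC][2-43 FREE]
Op 5: c = malloc(4) -> c = 2; heap: [0-1 ALLOC][2-5 ALLOC][6-43 FREE]
Op 6: d = malloc(7) -> d = 6; heap: [0-1 ALLOC][2-5 ALLOC][6-12 ALLOC][13-43 FREE]
free(d): d = 6 -> block [6-12 ALLOC]; mark free, coalesce with adjacent free neighbors -> [0-1 ALLOC][2-5 ALLOC][6-43 FREE]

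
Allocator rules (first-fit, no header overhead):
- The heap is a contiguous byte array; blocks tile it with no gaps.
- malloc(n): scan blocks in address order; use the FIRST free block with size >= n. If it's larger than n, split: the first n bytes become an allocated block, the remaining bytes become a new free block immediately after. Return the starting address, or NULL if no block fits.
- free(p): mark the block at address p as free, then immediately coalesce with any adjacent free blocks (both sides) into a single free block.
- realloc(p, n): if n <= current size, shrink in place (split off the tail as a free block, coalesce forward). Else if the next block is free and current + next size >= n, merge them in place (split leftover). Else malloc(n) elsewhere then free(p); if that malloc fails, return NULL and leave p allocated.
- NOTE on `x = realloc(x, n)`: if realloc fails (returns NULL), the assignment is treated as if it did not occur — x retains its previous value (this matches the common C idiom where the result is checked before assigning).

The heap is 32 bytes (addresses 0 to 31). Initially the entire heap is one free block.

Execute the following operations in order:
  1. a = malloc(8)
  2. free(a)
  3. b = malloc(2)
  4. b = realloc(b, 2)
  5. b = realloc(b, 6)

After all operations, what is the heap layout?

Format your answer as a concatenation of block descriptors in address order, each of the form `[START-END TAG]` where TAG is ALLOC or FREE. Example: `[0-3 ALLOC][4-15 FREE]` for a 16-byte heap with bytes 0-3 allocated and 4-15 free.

Answer: [0-5 ALLOC][6-31 FREE]

Derivation:
Op 1: a = malloc(8) -> a = 0; heap: [0-7 ALLOC][8-31 FREE]
Op 2: free(a) -> (freed a); heap: [0-31 FREE]
Op 3: b = malloc(2) -> b = 0; heap: [0-1 ALLOC][2-31 FREE]
Op 4: b = realloc(b, 2) -> b = 0; heap: [0-1 ALLOC][2-31 FREE]
Op 5: b = realloc(b, 6) -> b = 0; heap: [0-5 ALLOC][6-31 FREE]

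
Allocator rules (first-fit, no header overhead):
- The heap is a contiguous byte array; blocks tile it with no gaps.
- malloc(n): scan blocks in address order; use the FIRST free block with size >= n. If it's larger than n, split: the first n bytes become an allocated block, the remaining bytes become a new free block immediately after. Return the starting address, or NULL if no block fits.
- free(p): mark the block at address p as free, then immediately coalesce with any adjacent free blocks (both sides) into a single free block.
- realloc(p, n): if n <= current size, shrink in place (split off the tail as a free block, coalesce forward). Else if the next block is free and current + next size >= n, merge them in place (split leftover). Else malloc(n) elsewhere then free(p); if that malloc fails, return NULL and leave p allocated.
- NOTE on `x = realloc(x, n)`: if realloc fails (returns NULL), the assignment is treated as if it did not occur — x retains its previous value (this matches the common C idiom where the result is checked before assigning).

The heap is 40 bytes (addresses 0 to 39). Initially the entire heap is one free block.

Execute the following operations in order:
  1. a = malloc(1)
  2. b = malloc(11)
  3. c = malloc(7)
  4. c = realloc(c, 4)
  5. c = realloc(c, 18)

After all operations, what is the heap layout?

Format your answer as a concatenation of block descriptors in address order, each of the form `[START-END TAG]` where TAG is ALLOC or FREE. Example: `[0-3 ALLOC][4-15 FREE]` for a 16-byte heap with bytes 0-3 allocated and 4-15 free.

Op 1: a = malloc(1) -> a = 0; heap: [0-0 ALLOC][1-39 FREE]
Op 2: b = malloc(11) -> b = 1; heap: [0-0 ALLOC][1-11 ALLOC][12-39 FREE]
Op 3: c = malloc(7) -> c = 12; heap: [0-0 ALLOC][1-11 ALLOC][12-18 ALLOC][19-39 FREE]
Op 4: c = realloc(c, 4) -> c = 12; heap: [0-0 ALLOC][1-11 ALLOC][12-15 ALLOC][16-39 FREE]
Op 5: c = realloc(c, 18) -> c = 12; heap: [0-0 ALLOC][1-11 ALLOC][12-29 ALLOC][30-39 FREE]

Answer: [0-0 ALLOC][1-11 ALLOC][12-29 ALLOC][30-39 FREE]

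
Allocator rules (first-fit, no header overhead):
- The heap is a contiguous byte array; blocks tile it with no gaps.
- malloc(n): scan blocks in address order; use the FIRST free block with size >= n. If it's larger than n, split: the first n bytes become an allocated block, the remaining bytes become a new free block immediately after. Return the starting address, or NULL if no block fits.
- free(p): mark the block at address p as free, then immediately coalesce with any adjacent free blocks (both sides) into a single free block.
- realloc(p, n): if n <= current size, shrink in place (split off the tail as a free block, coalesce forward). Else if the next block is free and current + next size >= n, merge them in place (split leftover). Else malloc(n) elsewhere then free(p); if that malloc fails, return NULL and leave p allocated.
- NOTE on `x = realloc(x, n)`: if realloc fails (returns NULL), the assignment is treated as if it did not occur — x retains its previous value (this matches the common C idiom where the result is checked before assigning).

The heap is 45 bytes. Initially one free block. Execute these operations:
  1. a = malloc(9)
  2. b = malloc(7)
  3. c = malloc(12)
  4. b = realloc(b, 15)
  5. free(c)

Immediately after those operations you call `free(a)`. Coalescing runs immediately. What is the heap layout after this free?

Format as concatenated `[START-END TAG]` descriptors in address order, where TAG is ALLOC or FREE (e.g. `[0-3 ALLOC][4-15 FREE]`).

Answer: [0-27 FREE][28-42 ALLOC][43-44 FREE]

Derivation:
Op 1: a = malloc(9) -> a = 0; heap: [0-8 ALLOC][9-44 FREE]
Op 2: b = malloc(7) -> b = 9; heap: [0-8 ALLOC][9-15 ALLOC][16-44 FREE]
Op 3: c = malloc(12) -> c = 16; heap: [0-8 ALLOC][9-15 ALLOC][16-27 ALLOC][28-44 FREE]
Op 4: b = realloc(b, 15) -> b = 28; heap: [0-8 ALLOC][9-15 FREE][16-27 ALLOC][28-42 ALLOC][43-44 FREE]
Op 5: free(c) -> (freed c); heap: [0-8 ALLOC][9-27 FREE][28-42 ALLOC][43-44 FREE]
free(a): a = 0 -> block [0-8 ALLOC]; mark free, coalesce with adjacent free neighbors -> [0-27 FREE][28-42 ALLOC][43-44 FREE]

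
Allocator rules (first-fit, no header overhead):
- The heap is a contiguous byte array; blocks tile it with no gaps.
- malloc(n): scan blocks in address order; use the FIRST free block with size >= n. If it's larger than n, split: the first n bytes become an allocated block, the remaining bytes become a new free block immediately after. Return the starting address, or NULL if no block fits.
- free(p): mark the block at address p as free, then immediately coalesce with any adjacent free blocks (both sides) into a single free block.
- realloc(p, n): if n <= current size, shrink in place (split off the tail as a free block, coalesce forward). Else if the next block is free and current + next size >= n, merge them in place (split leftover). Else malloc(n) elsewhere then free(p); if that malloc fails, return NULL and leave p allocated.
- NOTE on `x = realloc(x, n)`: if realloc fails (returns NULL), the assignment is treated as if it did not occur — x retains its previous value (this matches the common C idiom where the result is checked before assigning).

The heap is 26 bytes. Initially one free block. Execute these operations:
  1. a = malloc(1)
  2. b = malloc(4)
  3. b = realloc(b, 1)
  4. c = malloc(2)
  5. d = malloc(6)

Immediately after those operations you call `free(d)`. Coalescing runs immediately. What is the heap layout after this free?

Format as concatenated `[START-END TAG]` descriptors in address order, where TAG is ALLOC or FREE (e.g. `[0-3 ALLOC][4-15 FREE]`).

Answer: [0-0 ALLOC][1-1 ALLOC][2-3 ALLOC][4-25 FREE]

Derivation:
Op 1: a = malloc(1) -> a = 0; heap: [0-0 ALLOC][1-25 FREE]
Op 2: b = malloc(4) -> b = 1; heap: [0-0 ALLOC][1-4 ALLOC][5-25 FREE]
Op 3: b = realloc(b, 1) -> b = 1; heap: [0-0 ALLOC][1-1 ALLOC][2-25 FREE]
Op 4: c = malloc(2) -> c = 2; heap: [0-0 ALLOC][1-1 ALLOC][2-3 ALLOC][4-25 FREE]
Op 5: d = malloc(6) -> d = 4; heap: [0-0 ALLOC][1-1 ALLOC][2-3 ALLOC][4-9 ALLOC][10-25 FREE]
free(d): d = 4 -> block [4-9 ALLOC]; mark free, coalesce with adjacent free neighbors -> [0-0 ALLOC][1-1 ALLOC][2-3 ALLOC][4-25 FREE]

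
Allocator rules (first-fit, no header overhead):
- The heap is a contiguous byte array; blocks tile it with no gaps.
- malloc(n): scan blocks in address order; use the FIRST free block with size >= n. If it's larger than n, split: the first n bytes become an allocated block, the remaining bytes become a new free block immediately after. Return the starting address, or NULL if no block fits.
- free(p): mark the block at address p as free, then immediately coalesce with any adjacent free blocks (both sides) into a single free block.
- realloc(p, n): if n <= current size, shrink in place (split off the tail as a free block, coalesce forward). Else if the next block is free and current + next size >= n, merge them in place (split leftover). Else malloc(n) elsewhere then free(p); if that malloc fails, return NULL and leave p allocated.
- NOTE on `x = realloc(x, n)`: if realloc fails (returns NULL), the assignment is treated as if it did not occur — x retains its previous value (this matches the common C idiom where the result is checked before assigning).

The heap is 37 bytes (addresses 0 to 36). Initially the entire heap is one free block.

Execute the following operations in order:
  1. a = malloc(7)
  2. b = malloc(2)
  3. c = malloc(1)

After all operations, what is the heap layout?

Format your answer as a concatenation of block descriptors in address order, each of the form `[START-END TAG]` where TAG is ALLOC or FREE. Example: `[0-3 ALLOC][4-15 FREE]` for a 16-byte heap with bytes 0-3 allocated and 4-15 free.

Answer: [0-6 ALLOC][7-8 ALLOC][9-9 ALLOC][10-36 FREE]

Derivation:
Op 1: a = malloc(7) -> a = 0; heap: [0-6 ALLOC][7-36 FREE]
Op 2: b = malloc(2) -> b = 7; heap: [0-6 ALLOC][7-8 ALLOC][9-36 FREE]
Op 3: c = malloc(1) -> c = 9; heap: [0-6 ALLOC][7-8 ALLOC][9-9 ALLOC][10-36 FREE]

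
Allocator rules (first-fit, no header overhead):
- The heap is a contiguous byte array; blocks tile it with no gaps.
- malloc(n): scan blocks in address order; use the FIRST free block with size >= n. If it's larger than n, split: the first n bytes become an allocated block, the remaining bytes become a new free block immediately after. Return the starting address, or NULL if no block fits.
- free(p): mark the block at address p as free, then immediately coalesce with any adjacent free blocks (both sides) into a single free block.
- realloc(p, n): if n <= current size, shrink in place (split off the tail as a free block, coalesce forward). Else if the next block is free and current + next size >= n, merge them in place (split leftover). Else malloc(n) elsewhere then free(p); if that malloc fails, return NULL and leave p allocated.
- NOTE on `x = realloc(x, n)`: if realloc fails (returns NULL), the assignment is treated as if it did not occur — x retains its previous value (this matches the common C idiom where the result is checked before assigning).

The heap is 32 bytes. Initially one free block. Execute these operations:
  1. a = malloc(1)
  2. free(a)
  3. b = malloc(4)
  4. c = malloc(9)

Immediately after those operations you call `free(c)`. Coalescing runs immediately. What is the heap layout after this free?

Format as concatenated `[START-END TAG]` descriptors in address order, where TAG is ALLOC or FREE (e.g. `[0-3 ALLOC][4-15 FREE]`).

Answer: [0-3 ALLOC][4-31 FREE]

Derivation:
Op 1: a = malloc(1) -> a = 0; heap: [0-0 ALLOC][1-31 FREE]
Op 2: free(a) -> (freed a); heap: [0-31 FREE]
Op 3: b = malloc(4) -> b = 0; heap: [0-3 ALLOC][4-31 FREE]
Op 4: c = malloc(9) -> c = 4; heap: [0-3 ALLOC][4-12 ALLOC][13-31 FREE]
free(c): c = 4 -> block [4-12 ALLOC]; mark free, coalesce with adjacent free neighbors -> [0-3 ALLOC][4-31 FREE]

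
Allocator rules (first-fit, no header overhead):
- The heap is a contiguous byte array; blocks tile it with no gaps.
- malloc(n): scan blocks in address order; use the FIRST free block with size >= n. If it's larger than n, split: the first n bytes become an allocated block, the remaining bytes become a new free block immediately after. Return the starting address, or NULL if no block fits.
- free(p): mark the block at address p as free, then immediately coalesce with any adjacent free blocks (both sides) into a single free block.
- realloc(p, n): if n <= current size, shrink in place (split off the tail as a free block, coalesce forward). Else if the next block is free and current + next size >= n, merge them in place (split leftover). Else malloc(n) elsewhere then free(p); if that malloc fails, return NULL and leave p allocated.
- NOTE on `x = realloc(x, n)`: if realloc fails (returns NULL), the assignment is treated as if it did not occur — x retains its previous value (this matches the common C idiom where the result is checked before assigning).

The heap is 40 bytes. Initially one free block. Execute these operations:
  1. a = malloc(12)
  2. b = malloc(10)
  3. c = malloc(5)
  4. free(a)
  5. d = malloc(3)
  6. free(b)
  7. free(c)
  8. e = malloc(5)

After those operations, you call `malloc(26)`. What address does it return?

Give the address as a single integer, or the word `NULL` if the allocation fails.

Op 1: a = malloc(12) -> a = 0; heap: [0-11 ALLOC][12-39 FREE]
Op 2: b = malloc(10) -> b = 12; heap: [0-11 ALLOC][12-21 ALLOC][22-39 FREE]
Op 3: c = malloc(5) -> c = 22; heap: [0-11 ALLOC][12-21 ALLOC][22-26 ALLOC][27-39 FREE]
Op 4: free(a) -> (freed a); heap: [0-11 FREE][12-21 ALLOC][22-26 ALLOC][27-39 FREE]
Op 5: d = malloc(3) -> d = 0; heap: [0-2 ALLOC][3-11 FREE][12-21 ALLOC][22-26 ALLOC][27-39 FREE]
Op 6: free(b) -> (freed b); heap: [0-2 ALLOC][3-21 FREE][22-26 ALLOC][27-39 FREE]
Op 7: free(c) -> (freed c); heap: [0-2 ALLOC][3-39 FREE]
Op 8: e = malloc(5) -> e = 3; heap: [0-2 ALLOC][3-7 ALLOC][8-39 FREE]
malloc(26): first-fit scan over [0-2 ALLOC][3-7 ALLOC][8-39 FREE] -> 8

Answer: 8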